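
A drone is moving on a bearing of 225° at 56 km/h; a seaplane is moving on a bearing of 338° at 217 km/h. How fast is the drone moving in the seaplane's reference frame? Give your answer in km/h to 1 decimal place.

Taking east as x and north as y: drone velocity = (-39.598, -39.598) km/h; seaplane velocity = (-81.290, 201.199) km/h.
Velocity of drone relative to seaplane = (-39.598, -39.598) − (-81.290, 201.199) = (41.692, -240.797) km/h.
Magnitude = |(41.692, -240.797)| = 244.379 km/h.

244.4 km/h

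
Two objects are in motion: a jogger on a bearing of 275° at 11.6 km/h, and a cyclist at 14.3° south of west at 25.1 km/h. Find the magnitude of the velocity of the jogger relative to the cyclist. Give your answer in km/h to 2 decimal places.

14.66 km/h

Taking east as x and north as y: jogger velocity = (-11.556, 1.011) km/h; cyclist velocity = (-24.322, -6.200) km/h.
Velocity of jogger relative to cyclist = (-11.556, 1.011) − (-24.322, -6.200) = (12.766, 7.211) km/h.
Magnitude = |(12.766, 7.211)| = 14.662 km/h.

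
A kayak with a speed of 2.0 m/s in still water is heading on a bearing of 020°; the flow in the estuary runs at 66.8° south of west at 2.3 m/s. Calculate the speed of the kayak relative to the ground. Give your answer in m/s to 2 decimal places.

0.32 m/s

Taking east as x and north as y: velocity relative to the water = (0.684, 1.879) m/s; the water relative to ground = (-0.906, -2.114) m/s.
Velocity relative to ground = (0.684, 1.879) + (-0.906, -2.114) = (-0.222, -0.235) m/s.
Speed = |(-0.222, -0.235)| = 0.323 m/s.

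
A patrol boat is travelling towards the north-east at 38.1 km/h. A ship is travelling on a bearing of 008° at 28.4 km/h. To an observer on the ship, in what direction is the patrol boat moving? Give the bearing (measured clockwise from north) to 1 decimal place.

Taking east as x and north as y: patrol boat velocity = (26.941, 26.941) km/h; ship velocity = (3.953, 28.124) km/h.
Velocity of patrol boat relative to ship = (26.941, 26.941) − (3.953, 28.124) = (22.988, -1.183) km/h.
Bearing = atan2(22.99, -1.18) = 92.95° clockwise from north.

092.9°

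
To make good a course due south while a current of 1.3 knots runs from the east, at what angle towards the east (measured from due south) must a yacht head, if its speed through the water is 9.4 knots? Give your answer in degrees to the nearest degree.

8°

The current pushes perpendicular to the desired track; the heading must have a component into the current equal to 1.3 knots: 9.4 sin θ = 1.3.
sin θ = 0.1383, so θ = 7.949°.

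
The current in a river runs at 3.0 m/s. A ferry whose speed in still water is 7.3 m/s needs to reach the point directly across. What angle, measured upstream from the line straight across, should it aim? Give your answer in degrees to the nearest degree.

To cancel the current, the upstream component of the ferry's velocity must equal the flow: 7.3 sin θ = 3.0.
sin θ = 3.0 / 7.3 = 0.4110.
θ = arcsin(0.4110) = 24.265°.

24°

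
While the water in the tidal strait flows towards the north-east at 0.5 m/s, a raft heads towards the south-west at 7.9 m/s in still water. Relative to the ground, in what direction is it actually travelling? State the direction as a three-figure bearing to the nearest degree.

Taking east as x and north as y: velocity relative to the water = (-5.586, -5.586) m/s; the water relative to ground = (0.354, 0.354) m/s.
Velocity relative to ground = (-5.586, -5.586) + (0.354, 0.354) = (-5.233, -5.233) m/s.
Bearing = atan2(-5.23, -5.23) = 225.00° clockwise from north.

225°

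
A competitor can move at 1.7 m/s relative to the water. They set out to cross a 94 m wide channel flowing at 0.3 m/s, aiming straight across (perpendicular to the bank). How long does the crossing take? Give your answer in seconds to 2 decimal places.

55.29 s

The component of the competitor's velocity perpendicular to the bank is 1.7 m/s.
The flow acts along the bank and has no component across it.
Time = 94 / 1.700 = 55.294 s.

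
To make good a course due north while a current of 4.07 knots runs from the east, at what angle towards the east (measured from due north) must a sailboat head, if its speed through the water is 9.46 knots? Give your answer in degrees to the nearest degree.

The current pushes perpendicular to the desired track; the heading must have a component into the current equal to 4.07 knots: 9.46 sin θ = 4.07.
sin θ = 0.4302, so θ = 25.482°.

25°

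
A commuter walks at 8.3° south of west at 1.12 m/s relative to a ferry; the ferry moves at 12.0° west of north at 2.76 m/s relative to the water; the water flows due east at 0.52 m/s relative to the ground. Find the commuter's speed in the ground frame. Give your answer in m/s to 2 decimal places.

In east/north components (m/s): commuter relative to ferry = (-1.108, -0.162); ferry relative to water = (-0.574, 2.700); water relative to ground = (0.520, 0.000).
Sum = (-1.162, 2.538) m/s.
Speed = |(-1.162, 2.538)| = 2.791 m/s.

2.79 m/s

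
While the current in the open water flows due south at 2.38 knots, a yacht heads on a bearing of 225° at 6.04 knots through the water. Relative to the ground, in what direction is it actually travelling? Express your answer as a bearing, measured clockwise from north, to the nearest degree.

213°

Taking east as x and north as y: velocity relative to the water = (-4.271, -4.271) knots; the water relative to ground = (0.000, -2.380) knots.
Velocity relative to ground = (-4.271, -4.271) + (0.000, -2.380) = (-4.271, -6.651) knots.
Bearing = atan2(-4.27, -6.65) = 212.71° clockwise from north.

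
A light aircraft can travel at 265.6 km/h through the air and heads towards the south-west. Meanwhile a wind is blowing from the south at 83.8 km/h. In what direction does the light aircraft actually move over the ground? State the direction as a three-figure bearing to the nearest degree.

Taking east as x and north as y: velocity relative to the air = (-187.808, -187.808) km/h; the air relative to ground = (0.000, 83.800) km/h.
Velocity relative to ground = (-187.808, -187.808) + (0.000, 83.800) = (-187.808, -104.008) km/h.
Bearing = atan2(-187.81, -104.01) = 241.02° clockwise from north.

241°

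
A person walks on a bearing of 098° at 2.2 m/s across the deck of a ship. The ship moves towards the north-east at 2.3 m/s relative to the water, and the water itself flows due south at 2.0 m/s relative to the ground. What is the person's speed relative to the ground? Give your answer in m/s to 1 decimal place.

3.9 m/s

In east/north components (m/s): person relative to ship = (2.179, -0.306); ship relative to water = (1.626, 1.626); water relative to ground = (0.000, -2.000).
Sum = (3.805, -0.680) m/s.
Speed = |(3.805, -0.680)| = 3.865 m/s.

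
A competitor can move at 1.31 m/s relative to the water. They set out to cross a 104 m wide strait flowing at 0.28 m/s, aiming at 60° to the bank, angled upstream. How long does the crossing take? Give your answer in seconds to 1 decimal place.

The component of the competitor's velocity perpendicular to the bank is 1.31 × sin 60° = 1.134 m/s.
The current is parallel to the bank, so it does not affect the crossing time.
Time = 104 / 1.134 = 91.671 s.

91.7 s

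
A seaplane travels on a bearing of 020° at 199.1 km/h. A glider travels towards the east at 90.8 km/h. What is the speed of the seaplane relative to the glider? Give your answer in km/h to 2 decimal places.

188.47 km/h

Taking east as x and north as y: seaplane velocity = (68.096, 187.093) km/h; glider velocity = (90.800, 0.000) km/h.
Velocity of seaplane relative to glider = (68.096, 187.093) − (90.800, 0.000) = (-22.704, 187.093) km/h.
Magnitude = |(-22.704, 187.093)| = 188.465 km/h.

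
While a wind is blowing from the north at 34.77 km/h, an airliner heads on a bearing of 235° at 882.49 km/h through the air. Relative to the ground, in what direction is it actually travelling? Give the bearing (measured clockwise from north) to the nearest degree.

Taking east as x and north as y: velocity relative to the air = (-722.893, -506.175) km/h; the air relative to ground = (0.000, -34.770) km/h.
Velocity relative to ground = (-722.893, -506.175) + (0.000, -34.770) = (-722.893, -540.945) km/h.
Bearing = atan2(-722.89, -540.95) = 233.19° clockwise from north.

233°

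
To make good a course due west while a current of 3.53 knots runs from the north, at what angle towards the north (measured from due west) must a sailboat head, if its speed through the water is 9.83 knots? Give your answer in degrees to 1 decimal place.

21.0°

The current pushes perpendicular to the desired track; the heading must have a component into the current equal to 3.53 knots: 9.83 sin θ = 3.53.
sin θ = 0.3591, so θ = 21.045°.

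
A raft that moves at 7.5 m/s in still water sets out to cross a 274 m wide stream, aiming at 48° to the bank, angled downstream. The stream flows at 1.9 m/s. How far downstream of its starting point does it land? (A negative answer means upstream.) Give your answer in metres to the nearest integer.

340 m

Perpendicular speed = 5.574 m/s; crossing time = 274 / 5.574 = 49.160 s.
Net downstream speed = 6.918 m/s.
Drift = 6.918 × 49.160 = 340.116 m (downstream).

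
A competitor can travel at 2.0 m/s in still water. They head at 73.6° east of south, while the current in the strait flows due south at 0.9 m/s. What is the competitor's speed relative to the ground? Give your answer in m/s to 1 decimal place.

2.4 m/s

Taking east as x and north as y: velocity relative to the water = (1.919, -0.565) m/s; the water relative to ground = (0.000, -0.900) m/s.
Velocity relative to ground = (1.919, -0.565) + (0.000, -0.900) = (1.919, -1.465) m/s.
Speed = |(1.919, -1.465)| = 2.414 m/s.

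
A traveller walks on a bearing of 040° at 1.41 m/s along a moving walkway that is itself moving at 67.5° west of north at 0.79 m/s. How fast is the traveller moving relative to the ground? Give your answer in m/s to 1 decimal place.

1.4 m/s

Taking east as x and north as y: moving walkway velocity = (-0.730, 0.302) m/s; traveller velocity relative to moving walkway = (0.906, 1.080) m/s.
Velocity relative to ground = (-0.730, 0.302) + (0.906, 1.080) = (0.176, 1.382) m/s.
Speed = |(0.176, 1.382)| = 1.394 m/s.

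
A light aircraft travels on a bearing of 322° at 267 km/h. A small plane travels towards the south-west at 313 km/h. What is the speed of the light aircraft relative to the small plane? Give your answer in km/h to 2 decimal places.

Taking east as x and north as y: light aircraft velocity = (-164.382, 210.399) km/h; small plane velocity = (-221.324, -221.324) km/h.
Velocity of light aircraft relative to small plane = (-164.382, 210.399) − (-221.324, -221.324) = (56.943, 431.723) km/h.
Magnitude = |(56.943, 431.723)| = 435.462 km/h.

435.46 km/h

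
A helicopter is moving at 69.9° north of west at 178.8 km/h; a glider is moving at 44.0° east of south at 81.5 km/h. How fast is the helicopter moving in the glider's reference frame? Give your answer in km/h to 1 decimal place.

Taking east as x and north as y: helicopter velocity = (-61.446, 167.910) km/h; glider velocity = (56.615, -58.626) km/h.
Velocity of helicopter relative to glider = (-61.446, 167.910) − (56.615, -58.626) = (-118.061, 226.536) km/h.
Magnitude = |(-118.061, 226.536)| = 255.455 km/h.

255.5 km/h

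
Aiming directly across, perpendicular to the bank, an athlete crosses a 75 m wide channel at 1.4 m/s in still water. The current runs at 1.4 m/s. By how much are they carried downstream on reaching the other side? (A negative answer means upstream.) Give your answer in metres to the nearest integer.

75 m

Perpendicular speed = 1.400 m/s; crossing time = 75 / 1.400 = 53.571 s.
Net downstream speed = 1.400 m/s.
Drift = 1.400 × 53.571 = 75.000 m (downstream).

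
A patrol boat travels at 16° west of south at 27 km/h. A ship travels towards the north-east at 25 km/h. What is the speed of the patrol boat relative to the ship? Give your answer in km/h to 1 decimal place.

Taking east as x and north as y: patrol boat velocity = (-7.442, -25.954) km/h; ship velocity = (17.678, 17.678) km/h.
Velocity of patrol boat relative to ship = (-7.442, -25.954) − (17.678, 17.678) = (-25.120, -43.632) km/h.
Magnitude = |(-25.120, -43.632)| = 50.346 km/h.

50.3 km/h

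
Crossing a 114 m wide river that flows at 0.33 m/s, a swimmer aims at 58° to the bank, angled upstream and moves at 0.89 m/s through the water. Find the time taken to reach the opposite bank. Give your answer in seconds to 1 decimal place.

151.0 s

The component of the swimmer's velocity perpendicular to the bank is 0.89 × sin 58° = 0.755 m/s.
The current is parallel to the bank, so it does not affect the crossing time.
Time = 114 / 0.755 = 151.041 s.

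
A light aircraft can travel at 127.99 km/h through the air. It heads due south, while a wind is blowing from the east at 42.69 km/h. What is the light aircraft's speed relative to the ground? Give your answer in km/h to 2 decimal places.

Taking east as x and north as y: velocity relative to the air = (0.000, -127.990) km/h; the air relative to ground = (-42.690, 0.000) km/h.
Velocity relative to ground = (0.000, -127.990) + (-42.690, 0.000) = (-42.690, -127.990) km/h.
Speed = |(-42.690, -127.990)| = 134.922 km/h.

134.92 km/h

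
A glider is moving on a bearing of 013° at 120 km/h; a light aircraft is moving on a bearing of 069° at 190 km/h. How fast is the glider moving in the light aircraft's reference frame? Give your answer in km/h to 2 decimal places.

Taking east as x and north as y: glider velocity = (26.994, 116.924) km/h; light aircraft velocity = (177.380, 68.090) km/h.
Velocity of glider relative to light aircraft = (26.994, 116.924) − (177.380, 68.090) = (-150.386, 48.834) km/h.
Magnitude = |(-150.386, 48.834)| = 158.116 km/h.

158.12 km/h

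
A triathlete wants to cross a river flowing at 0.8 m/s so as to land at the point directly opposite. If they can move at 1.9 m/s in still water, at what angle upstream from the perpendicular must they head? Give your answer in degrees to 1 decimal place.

To cancel the current, the upstream component of the triathlete's velocity must equal the flow: 1.9 sin θ = 0.8.
sin θ = 0.8 / 1.9 = 0.4211.
θ = arcsin(0.4211) = 24.901°.

24.9°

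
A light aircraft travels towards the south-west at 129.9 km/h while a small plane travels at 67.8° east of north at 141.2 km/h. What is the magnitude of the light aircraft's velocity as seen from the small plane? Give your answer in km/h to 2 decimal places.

Taking east as x and north as y: light aircraft velocity = (-91.853, -91.853) km/h; small plane velocity = (130.733, 53.351) km/h.
Velocity of light aircraft relative to small plane = (-91.853, -91.853) − (130.733, 53.351) = (-222.586, -145.204) km/h.
Magnitude = |(-222.586, -145.204)| = 265.761 km/h.

265.76 km/h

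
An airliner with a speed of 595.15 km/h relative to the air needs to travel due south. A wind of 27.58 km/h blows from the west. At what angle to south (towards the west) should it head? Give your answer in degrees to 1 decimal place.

The wind pushes perpendicular to the desired track; the heading must have a component into the wind equal to 27.58 km/h: 595.15 sin θ = 27.58.
sin θ = 0.0463, so θ = 2.656°.

2.7°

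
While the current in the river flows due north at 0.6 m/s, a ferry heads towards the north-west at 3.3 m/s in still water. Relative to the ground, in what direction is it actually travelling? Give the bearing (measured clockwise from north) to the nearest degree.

321°

Taking east as x and north as y: velocity relative to the water = (-2.333, 2.333) m/s; the water relative to ground = (0.000, 0.600) m/s.
Velocity relative to ground = (-2.333, 2.333) + (0.000, 0.600) = (-2.333, 2.933) m/s.
Bearing = atan2(-2.33, 2.93) = 321.50° clockwise from north.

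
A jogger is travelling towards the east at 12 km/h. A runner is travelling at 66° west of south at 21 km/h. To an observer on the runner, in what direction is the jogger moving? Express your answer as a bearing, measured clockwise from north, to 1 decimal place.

074.7°

Taking east as x and north as y: jogger velocity = (12.000, 0.000) km/h; runner velocity = (-19.184, -8.541) km/h.
Velocity of jogger relative to runner = (12.000, 0.000) − (-19.184, -8.541) = (31.184, 8.541) km/h.
Bearing = atan2(31.18, 8.54) = 74.68° clockwise from north.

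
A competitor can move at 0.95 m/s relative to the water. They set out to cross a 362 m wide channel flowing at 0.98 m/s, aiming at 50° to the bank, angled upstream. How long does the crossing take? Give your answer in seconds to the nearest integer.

The component of the competitor's velocity perpendicular to the bank is 0.95 × sin 50° = 0.728 m/s.
The current is parallel to the bank, so it does not affect the crossing time.
Time = 362 / 0.728 = 497.429 s.

497 s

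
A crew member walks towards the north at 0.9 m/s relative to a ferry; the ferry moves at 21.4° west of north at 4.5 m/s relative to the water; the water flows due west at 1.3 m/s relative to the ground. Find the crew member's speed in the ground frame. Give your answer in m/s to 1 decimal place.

In east/north components (m/s): crew member relative to ferry = (0.000, 0.900); ferry relative to water = (-1.642, 4.190); water relative to ground = (-1.300, 0.000).
Sum = (-2.942, 5.090) m/s.
Speed = |(-2.942, 5.090)| = 5.879 m/s.

5.9 m/s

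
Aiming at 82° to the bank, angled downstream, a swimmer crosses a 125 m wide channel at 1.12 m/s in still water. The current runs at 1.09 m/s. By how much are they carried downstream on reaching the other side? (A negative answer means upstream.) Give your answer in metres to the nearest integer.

140 m

Perpendicular speed = 1.109 m/s; crossing time = 125 / 1.109 = 112.704 s.
Net downstream speed = 1.246 m/s.
Drift = 1.246 × 112.704 = 140.415 m (downstream).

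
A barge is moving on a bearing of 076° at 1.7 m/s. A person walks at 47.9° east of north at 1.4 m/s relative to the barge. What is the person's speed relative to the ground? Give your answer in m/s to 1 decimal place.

3.0 m/s

Taking east as x and north as y: barge velocity = (1.650, 0.411) m/s; person velocity relative to barge = (1.039, 0.939) m/s.
Velocity relative to ground = (1.650, 0.411) + (1.039, 0.939) = (2.688, 1.350) m/s.
Speed = |(2.688, 1.350)| = 3.008 m/s.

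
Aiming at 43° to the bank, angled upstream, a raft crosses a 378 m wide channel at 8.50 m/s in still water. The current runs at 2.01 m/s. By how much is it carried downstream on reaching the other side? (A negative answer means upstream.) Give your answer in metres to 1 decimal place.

Perpendicular speed = 5.797 m/s; crossing time = 378 / 5.797 = 65.206 s.
Net downstream speed = -4.207 m/s.
Drift = -4.207 × 65.206 = -274.291 m (upstream).

-274.3 m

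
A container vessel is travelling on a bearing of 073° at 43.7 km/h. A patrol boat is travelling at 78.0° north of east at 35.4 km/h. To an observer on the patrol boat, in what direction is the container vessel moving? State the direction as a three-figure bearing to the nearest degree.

Taking east as x and north as y: container vessel velocity = (41.791, 12.777) km/h; patrol boat velocity = (7.360, 34.626) km/h.
Velocity of container vessel relative to patrol boat = (41.791, 12.777) − (7.360, 34.626) = (34.430, -21.850) km/h.
Bearing = atan2(34.43, -21.85) = 122.40° clockwise from north.

122°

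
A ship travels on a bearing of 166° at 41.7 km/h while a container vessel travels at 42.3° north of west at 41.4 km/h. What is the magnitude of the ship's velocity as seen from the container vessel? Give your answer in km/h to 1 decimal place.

79.5 km/h

Taking east as x and north as y: ship velocity = (10.088, -40.461) km/h; container vessel velocity = (-30.621, 27.863) km/h.
Velocity of ship relative to container vessel = (10.088, -40.461) − (-30.621, 27.863) = (40.709, -68.324) km/h.
Magnitude = |(40.709, -68.324)| = 79.532 km/h.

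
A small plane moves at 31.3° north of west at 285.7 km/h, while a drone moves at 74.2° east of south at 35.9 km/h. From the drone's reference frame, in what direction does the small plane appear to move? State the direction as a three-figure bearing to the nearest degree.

300°

Taking east as x and north as y: small plane velocity = (-244.119, 148.427) km/h; drone velocity = (34.544, -9.775) km/h.
Velocity of small plane relative to drone = (-244.119, 148.427) − (34.544, -9.775) = (-278.663, 158.201) km/h.
Bearing = atan2(-278.66, 158.20) = 299.58° clockwise from north.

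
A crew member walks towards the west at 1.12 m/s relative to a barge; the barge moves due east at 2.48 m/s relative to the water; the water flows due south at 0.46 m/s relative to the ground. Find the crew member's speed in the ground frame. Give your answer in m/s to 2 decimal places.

In east/north components (m/s): crew member relative to barge = (-1.120, 0.000); barge relative to water = (2.480, 0.000); water relative to ground = (0.000, -0.460).
Sum = (1.360, -0.460) m/s.
Speed = |(1.360, -0.460)| = 1.436 m/s.

1.44 m/s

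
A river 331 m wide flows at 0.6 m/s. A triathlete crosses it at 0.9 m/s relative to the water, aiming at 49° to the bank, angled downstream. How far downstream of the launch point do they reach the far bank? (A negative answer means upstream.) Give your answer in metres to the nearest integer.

Perpendicular speed = 0.679 m/s; crossing time = 331 / 0.679 = 487.310 s.
Net downstream speed = 1.190 m/s.
Drift = 1.190 × 487.310 = 580.120 m (downstream).

580 m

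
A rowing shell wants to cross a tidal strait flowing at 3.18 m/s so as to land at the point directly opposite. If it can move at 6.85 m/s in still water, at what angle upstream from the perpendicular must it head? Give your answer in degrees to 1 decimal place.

27.7°

To cancel the current, the upstream component of the rowing shell's velocity must equal the flow: 6.85 sin θ = 3.18.
sin θ = 3.18 / 6.85 = 0.4642.
θ = arcsin(0.4642) = 27.661°.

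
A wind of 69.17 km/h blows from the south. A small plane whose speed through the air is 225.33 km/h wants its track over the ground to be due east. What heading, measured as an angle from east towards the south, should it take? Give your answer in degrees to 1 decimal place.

17.9°

The wind pushes perpendicular to the desired track; the heading must have a component into the wind equal to 69.17 km/h: 225.33 sin θ = 69.17.
sin θ = 0.3070, so θ = 17.877°.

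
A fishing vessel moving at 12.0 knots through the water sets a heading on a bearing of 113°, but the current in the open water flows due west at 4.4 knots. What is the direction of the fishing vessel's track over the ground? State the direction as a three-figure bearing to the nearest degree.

125°

Taking east as x and north as y: velocity relative to the water = (11.046, -4.689) knots; the water relative to ground = (-4.400, 0.000) knots.
Velocity relative to ground = (11.046, -4.689) + (-4.400, 0.000) = (6.646, -4.689) knots.
Bearing = atan2(6.65, -4.69) = 125.20° clockwise from north.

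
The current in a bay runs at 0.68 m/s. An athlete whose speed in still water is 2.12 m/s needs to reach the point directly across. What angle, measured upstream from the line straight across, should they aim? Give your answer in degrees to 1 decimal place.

18.7°

To cancel the current, the upstream component of the athlete's velocity must equal the flow: 2.12 sin θ = 0.68.
sin θ = 0.68 / 2.12 = 0.3208.
θ = arcsin(0.3208) = 18.709°.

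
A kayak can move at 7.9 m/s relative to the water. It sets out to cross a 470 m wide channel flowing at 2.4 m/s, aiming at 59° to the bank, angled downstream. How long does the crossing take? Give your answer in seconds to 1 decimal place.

The component of the kayak's velocity perpendicular to the bank is 7.9 × sin 59° = 6.772 m/s.
The flow acts along the bank and has no component across it.
Time = 470 / 6.772 = 69.407 s.

69.4 s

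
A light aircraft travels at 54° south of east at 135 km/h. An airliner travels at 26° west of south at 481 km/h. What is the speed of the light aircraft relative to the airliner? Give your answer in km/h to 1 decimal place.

434.3 km/h

Taking east as x and north as y: light aircraft velocity = (79.351, -109.217) km/h; airliner velocity = (-210.857, -432.320) km/h.
Velocity of light aircraft relative to airliner = (79.351, -109.217) − (-210.857, -432.320) = (290.208, 323.103) km/h.
Magnitude = |(290.208, 323.103)| = 434.299 km/h.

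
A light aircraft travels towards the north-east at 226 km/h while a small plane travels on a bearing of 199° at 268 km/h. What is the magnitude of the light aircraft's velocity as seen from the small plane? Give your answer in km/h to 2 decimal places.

Taking east as x and north as y: light aircraft velocity = (159.806, 159.806) km/h; small plane velocity = (-87.252, -253.399) km/h.
Velocity of light aircraft relative to small plane = (159.806, 159.806) − (-87.252, -253.399) = (247.058, 413.205) km/h.
Magnitude = |(247.058, 413.205)| = 481.432 km/h.

481.43 km/h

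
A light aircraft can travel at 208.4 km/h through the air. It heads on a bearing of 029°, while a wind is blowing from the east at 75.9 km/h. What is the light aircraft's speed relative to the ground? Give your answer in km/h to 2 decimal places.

184.00 km/h

Taking east as x and north as y: velocity relative to the air = (101.034, 182.271) km/h; the air relative to ground = (-75.900, 0.000) km/h.
Velocity relative to ground = (101.034, 182.271) + (-75.900, 0.000) = (25.134, 182.271) km/h.
Speed = |(25.134, 182.271)| = 183.996 km/h.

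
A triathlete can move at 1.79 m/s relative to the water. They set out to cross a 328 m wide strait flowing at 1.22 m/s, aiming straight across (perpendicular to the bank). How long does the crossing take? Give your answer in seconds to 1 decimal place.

183.2 s

The component of the triathlete's velocity perpendicular to the bank is 1.79 m/s.
The current is parallel to the bank, so it does not affect the crossing time.
Time = 328 / 1.790 = 183.240 s.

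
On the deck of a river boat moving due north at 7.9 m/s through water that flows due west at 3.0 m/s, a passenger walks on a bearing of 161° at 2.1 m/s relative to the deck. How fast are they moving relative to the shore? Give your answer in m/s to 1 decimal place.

In east/north components (m/s): passenger relative to river boat = (0.684, -1.986); river boat relative to water = (0.000, 7.900); water relative to ground = (-3.000, 0.000).
Sum = (-2.316, 5.914) m/s.
Speed = |(-2.316, 5.914)| = 6.352 m/s.

6.4 m/s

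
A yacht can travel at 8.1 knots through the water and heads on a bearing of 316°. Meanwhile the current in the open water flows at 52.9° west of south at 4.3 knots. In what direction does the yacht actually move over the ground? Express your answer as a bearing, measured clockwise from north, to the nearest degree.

290°

Taking east as x and north as y: velocity relative to the water = (-5.627, 5.827) knots; the water relative to ground = (-3.430, -2.594) knots.
Velocity relative to ground = (-5.627, 5.827) + (-3.430, -2.594) = (-9.056, 3.233) knots.
Bearing = atan2(-9.06, 3.23) = 289.65° clockwise from north.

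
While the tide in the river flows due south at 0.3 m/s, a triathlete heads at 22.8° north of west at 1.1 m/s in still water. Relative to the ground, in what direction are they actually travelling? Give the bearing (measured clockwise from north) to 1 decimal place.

277.1°

Taking east as x and north as y: velocity relative to the water = (-1.014, 0.426) m/s; the water relative to ground = (0.000, -0.300) m/s.
Velocity relative to ground = (-1.014, 0.426) + (0.000, -0.300) = (-1.014, 0.126) m/s.
Bearing = atan2(-1.01, 0.13) = 277.10° clockwise from north.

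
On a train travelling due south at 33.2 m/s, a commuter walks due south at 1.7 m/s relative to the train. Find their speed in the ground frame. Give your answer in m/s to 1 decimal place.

Taking east as x and north as y: train velocity = (0.000, -33.200) m/s; commuter velocity relative to train = (0.000, -1.700) m/s.
Velocity relative to ground = (0.000, -33.200) + (0.000, -1.700) = (0.000, -34.900) m/s.
Speed = |(0.000, -34.900)| = 34.900 m/s.

34.9 m/s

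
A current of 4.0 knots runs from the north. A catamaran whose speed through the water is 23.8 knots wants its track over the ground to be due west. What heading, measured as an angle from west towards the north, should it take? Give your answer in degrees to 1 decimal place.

9.7°

The current pushes perpendicular to the desired track; the heading must have a component into the current equal to 4.0 knots: 23.8 sin θ = 4.0.
sin θ = 0.1681, so θ = 9.675°.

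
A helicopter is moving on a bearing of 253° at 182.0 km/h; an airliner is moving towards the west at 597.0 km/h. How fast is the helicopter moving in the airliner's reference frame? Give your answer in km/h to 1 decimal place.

Taking east as x and north as y: helicopter velocity = (-174.047, -53.212) km/h; airliner velocity = (-597.000, 0.000) km/h.
Velocity of helicopter relative to airliner = (-174.047, -53.212) − (-597.000, 0.000) = (422.953, -53.212) km/h.
Magnitude = |(422.953, -53.212)| = 426.287 km/h.

426.3 km/h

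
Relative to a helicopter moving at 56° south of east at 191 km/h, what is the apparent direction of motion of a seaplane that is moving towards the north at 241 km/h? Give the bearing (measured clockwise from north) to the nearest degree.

345°

Taking east as x and north as y: seaplane velocity = (0.000, 241.000) km/h; helicopter velocity = (106.806, -158.346) km/h.
Velocity of seaplane relative to helicopter = (0.000, 241.000) − (106.806, -158.346) = (-106.806, 399.346) km/h.
Bearing = atan2(-106.81, 399.35) = 345.03° clockwise from north.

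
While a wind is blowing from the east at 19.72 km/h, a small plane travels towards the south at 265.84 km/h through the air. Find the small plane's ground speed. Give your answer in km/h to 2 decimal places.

Taking east as x and north as y: velocity relative to the air = (0.000, -265.840) km/h; the air relative to ground = (-19.720, 0.000) km/h.
Velocity relative to ground = (0.000, -265.840) + (-19.720, 0.000) = (-19.720, -265.840) km/h.
Speed = |(-19.720, -265.840)| = 266.570 km/h.

266.57 km/h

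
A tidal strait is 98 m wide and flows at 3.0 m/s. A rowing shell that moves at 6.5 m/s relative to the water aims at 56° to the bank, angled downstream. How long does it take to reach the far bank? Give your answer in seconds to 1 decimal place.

18.2 s

The component of the rowing shell's velocity perpendicular to the bank is 6.5 × sin 56° = 5.389 m/s.
Only the cross-stream component determines the crossing time; the current contributes nothing perpendicular to the bank.
Time = 98 / 5.389 = 18.186 s.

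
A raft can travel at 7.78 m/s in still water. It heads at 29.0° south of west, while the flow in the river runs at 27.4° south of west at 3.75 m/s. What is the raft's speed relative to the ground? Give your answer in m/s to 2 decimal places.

11.53 m/s

Taking east as x and north as y: velocity relative to the water = (-6.805, -3.772) m/s; the water relative to ground = (-3.329, -1.726) m/s.
Velocity relative to ground = (-6.805, -3.772) + (-3.329, -1.726) = (-10.134, -5.498) m/s.
Speed = |(-10.134, -5.498)| = 11.529 m/s.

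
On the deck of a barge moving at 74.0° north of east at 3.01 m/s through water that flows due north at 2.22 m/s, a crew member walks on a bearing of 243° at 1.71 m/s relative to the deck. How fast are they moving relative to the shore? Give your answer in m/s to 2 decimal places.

In east/north components (m/s): crew member relative to barge = (-1.524, -0.776); barge relative to water = (0.830, 2.893); water relative to ground = (0.000, 2.220).
Sum = (-0.694, 4.337) m/s.
Speed = |(-0.694, 4.337)| = 4.392 m/s.

4.39 m/s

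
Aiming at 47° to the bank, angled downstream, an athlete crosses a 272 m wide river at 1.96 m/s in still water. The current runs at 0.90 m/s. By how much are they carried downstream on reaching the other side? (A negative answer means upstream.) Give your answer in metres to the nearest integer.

424 m

Perpendicular speed = 1.433 m/s; crossing time = 272 / 1.433 = 189.752 s.
Net downstream speed = 2.237 m/s.
Drift = 2.237 × 189.752 = 424.421 m (downstream).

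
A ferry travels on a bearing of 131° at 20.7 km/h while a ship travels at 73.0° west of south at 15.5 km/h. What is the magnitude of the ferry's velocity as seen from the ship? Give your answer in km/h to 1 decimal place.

Taking east as x and north as y: ferry velocity = (15.622, -13.580) km/h; ship velocity = (-14.823, -4.532) km/h.
Velocity of ferry relative to ship = (15.622, -13.580) − (-14.823, -4.532) = (30.445, -9.049) km/h.
Magnitude = |(30.445, -9.049)| = 31.761 km/h.

31.8 km/h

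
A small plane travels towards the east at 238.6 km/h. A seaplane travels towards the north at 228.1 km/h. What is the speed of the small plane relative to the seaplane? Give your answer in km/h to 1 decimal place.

330.1 km/h

Taking east as x and north as y: small plane velocity = (238.600, 0.000) km/h; seaplane velocity = (0.000, 228.100) km/h.
Velocity of small plane relative to seaplane = (238.600, 0.000) − (0.000, 228.100) = (238.600, -228.100) km/h.
Magnitude = |(238.600, -228.100)| = 330.090 km/h.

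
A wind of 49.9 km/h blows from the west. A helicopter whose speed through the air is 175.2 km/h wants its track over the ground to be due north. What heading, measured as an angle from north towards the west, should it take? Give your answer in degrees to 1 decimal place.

The wind pushes perpendicular to the desired track; the heading must have a component into the wind equal to 49.9 km/h: 175.2 sin θ = 49.9.
sin θ = 0.2848, so θ = 16.548°.

16.5°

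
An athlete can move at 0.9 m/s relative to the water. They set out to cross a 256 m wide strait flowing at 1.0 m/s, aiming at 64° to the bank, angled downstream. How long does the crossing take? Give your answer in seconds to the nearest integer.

The component of the athlete's velocity perpendicular to the bank is 0.9 × sin 64° = 0.809 m/s.
The flow acts along the bank and has no component across it.
Time = 256 / 0.809 = 316.473 s.

316 s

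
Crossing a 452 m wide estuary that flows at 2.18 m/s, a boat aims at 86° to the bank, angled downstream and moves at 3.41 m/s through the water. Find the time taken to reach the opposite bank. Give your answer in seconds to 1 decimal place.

The component of the boat's velocity perpendicular to the bank is 3.41 × sin 86° = 3.402 m/s.
The current is parallel to the bank, so it does not affect the crossing time.
Time = 452 / 3.402 = 132.875 s.

132.9 s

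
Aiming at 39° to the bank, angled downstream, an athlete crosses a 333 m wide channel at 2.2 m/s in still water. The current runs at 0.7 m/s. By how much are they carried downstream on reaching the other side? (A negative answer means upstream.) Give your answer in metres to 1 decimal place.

579.6 m

Perpendicular speed = 1.385 m/s; crossing time = 333 / 1.385 = 240.519 s.
Net downstream speed = 2.410 m/s.
Drift = 2.410 × 240.519 = 579.584 m (downstream).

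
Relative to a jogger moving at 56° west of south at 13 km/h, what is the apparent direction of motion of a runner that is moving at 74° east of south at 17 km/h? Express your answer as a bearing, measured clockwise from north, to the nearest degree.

085°

Taking east as x and north as y: runner velocity = (16.341, -4.686) km/h; jogger velocity = (-10.777, -7.270) km/h.
Velocity of runner relative to jogger = (16.341, -4.686) − (-10.777, -7.270) = (27.119, 2.584) km/h.
Bearing = atan2(27.12, 2.58) = 84.56° clockwise from north.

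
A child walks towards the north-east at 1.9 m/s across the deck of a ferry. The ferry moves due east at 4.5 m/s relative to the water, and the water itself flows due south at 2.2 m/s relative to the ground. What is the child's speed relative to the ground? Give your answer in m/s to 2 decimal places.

5.91 m/s

In east/north components (m/s): child relative to ferry = (1.344, 1.344); ferry relative to water = (4.500, 0.000); water relative to ground = (0.000, -2.200).
Sum = (5.844, -0.856) m/s.
Speed = |(5.844, -0.856)| = 5.906 m/s.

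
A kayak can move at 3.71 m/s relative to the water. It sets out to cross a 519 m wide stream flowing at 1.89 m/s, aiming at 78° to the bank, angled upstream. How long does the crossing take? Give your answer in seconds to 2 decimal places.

143.02 s

The component of the kayak's velocity perpendicular to the bank is 3.71 × sin 78° = 3.629 m/s.
The current is parallel to the bank, so it does not affect the crossing time.
Time = 519 / 3.629 = 143.017 s.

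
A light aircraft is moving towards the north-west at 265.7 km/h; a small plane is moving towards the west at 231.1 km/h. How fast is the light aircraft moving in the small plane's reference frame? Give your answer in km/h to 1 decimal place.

Taking east as x and north as y: light aircraft velocity = (-187.878, 187.878) km/h; small plane velocity = (-231.100, 0.000) km/h.
Velocity of light aircraft relative to small plane = (-187.878, 187.878) − (-231.100, 0.000) = (43.222, 187.878) km/h.
Magnitude = |(43.222, 187.878)| = 192.786 km/h.

192.8 km/h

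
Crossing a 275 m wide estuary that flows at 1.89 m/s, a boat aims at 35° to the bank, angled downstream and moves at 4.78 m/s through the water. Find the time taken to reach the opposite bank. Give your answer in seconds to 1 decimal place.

100.3 s

The component of the boat's velocity perpendicular to the bank is 4.78 × sin 35° = 2.742 m/s.
Only the cross-stream component determines the crossing time; the current contributes nothing perpendicular to the bank.
Time = 275 / 2.742 = 100.303 s.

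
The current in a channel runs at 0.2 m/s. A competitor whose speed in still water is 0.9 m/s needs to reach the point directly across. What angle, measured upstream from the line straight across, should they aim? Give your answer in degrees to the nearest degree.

To cancel the current, the upstream component of the competitor's velocity must equal the flow: 0.9 sin θ = 0.2.
sin θ = 0.2 / 0.9 = 0.2222.
θ = arcsin(0.2222) = 12.840°.

13°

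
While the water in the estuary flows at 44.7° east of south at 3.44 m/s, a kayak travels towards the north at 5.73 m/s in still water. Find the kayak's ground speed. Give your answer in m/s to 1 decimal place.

4.1 m/s

Taking east as x and north as y: velocity relative to the water = (0.000, 5.730) m/s; the water relative to ground = (2.420, -2.445) m/s.
Velocity relative to ground = (0.000, 5.730) + (2.420, -2.445) = (2.420, 3.285) m/s.
Speed = |(2.420, 3.285)| = 4.080 m/s.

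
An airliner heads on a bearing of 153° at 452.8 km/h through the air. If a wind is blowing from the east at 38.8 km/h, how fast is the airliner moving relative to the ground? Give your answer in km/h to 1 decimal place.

Taking east as x and north as y: velocity relative to the air = (205.567, -403.448) km/h; the air relative to ground = (-38.800, 0.000) km/h.
Velocity relative to ground = (205.567, -403.448) + (-38.800, 0.000) = (166.767, -403.448) km/h.
Speed = |(166.767, -403.448)| = 436.556 km/h.

436.6 km/h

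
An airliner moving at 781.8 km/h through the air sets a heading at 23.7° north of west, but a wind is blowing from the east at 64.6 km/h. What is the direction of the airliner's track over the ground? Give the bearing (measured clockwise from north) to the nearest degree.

Taking east as x and north as y: velocity relative to the air = (-715.865, 314.243) km/h; the air relative to ground = (-64.600, 0.000) km/h.
Velocity relative to ground = (-715.865, 314.243) + (-64.600, 0.000) = (-780.465, 314.243) km/h.
Bearing = atan2(-780.47, 314.24) = 291.93° clockwise from north.

292°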